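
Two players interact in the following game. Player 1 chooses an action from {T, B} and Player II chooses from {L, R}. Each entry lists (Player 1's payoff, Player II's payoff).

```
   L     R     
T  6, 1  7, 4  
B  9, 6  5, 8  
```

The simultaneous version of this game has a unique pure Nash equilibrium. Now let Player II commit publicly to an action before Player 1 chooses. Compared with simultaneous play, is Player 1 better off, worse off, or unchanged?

Backward induction with Player II moving first.
- L: Player 1 compares 6, 9 and picks B; Player II would get 6.
- R: Player 1 compares 7, 5 and picks T; Player II would get 4.
Among 6, 4, the best is 6 at L. Subgame-perfect outcome: (B, L) with payoffs (9, 6).
For the simultaneous game, intersect best replies.
Player 1's best replies: L→B; R→T.
Player II's best replies: T→R; B→R.
The unique mutual best reply is (T, R), giving (7, 4).
Player 1 earns 9 sequentially versus 7 at the Nash outcome: better off.

better off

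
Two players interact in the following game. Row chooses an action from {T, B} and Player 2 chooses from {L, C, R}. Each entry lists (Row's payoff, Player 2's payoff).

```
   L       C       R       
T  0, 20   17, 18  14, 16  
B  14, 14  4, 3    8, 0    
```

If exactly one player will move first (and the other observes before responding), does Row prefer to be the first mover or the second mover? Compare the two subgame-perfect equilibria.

If Row leads: Player 2's best replies are T→L, B→L; Row's induced payoffs 0, 14; outcome (B, L), payoffs (14, 14).
If Player 2 leads: Row's best replies are L→B, C→T, R→T; Player 2's induced payoffs 14, 18, 16; outcome (T, C), payoffs (17, 18).
Row gets 14 moving first and 17 moving second, so Row prefers to move second.

second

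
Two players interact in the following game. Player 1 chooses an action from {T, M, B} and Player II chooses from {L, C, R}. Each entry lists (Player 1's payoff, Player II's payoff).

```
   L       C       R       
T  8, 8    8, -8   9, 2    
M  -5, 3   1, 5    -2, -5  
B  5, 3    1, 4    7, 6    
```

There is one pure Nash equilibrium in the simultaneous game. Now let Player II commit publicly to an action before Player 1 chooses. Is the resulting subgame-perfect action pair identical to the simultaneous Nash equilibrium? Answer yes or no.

yes

Work backward from Player 1's decision.
- L: Player 1 compares 8, -5, 5 and picks T; Player II would get 8.
- C: Player 1 compares 8, 1, 1 and picks T; Player II would get -8.
- R: Player 1 compares 9, -2, 7 and picks T; Player II would get 2.
Maximizing over 8, -8, 2, Player II chooses L. Subgame-perfect outcome: (T, L) with payoffs (8, 8).
Now find the simultaneous Nash equilibrium.
Player 1's best replies: L→T; C→T; R→T.
Player II's best replies: T→L; M→C; B→R.
Only (T, L) has each player best-responding; Nash payoffs (8, 8).
Sequential outcome (T, L) coincides with the Nash profile (T, L).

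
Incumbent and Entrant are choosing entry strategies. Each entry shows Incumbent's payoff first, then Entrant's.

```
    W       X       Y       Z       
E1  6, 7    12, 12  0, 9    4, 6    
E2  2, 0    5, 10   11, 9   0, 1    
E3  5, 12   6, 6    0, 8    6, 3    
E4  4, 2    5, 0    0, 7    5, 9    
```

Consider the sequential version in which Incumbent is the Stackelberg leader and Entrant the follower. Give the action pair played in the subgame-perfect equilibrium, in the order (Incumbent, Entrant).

Entrant best-responds to each possible Incumbent move:
- E1: Entrant compares 7, 12, 9, 6 and picks X; Incumbent would get 12.
- E2: Entrant compares 0, 10, 9, 1 and picks X; Incumbent would get 5.
- E3: Entrant compares 12, 6, 8, 3 and picks W; Incumbent would get 5.
- E4: Entrant compares 2, 0, 7, 9 and picks Z; Incumbent would get 5.
Maximizing over 12, 5, 5, 5, Incumbent chooses E1. Subgame-perfect outcome: (E1, X) with payoffs (12, 12).

(E1, X)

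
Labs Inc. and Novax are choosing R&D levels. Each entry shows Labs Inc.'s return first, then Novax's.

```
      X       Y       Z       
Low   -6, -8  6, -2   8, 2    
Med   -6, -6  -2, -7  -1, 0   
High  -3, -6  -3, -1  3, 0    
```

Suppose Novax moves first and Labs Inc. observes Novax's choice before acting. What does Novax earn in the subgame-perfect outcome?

Backward induction with Novax moving first.
- X → Labs Inc. plays High (best of -6, -6, -3); Novax gets -6.
- Y → Labs Inc. plays Low (best of 6, -2, -3); Novax gets -2.
- Z → Labs Inc. plays Low (best of 8, -1, 3); Novax gets 2.
Among -6, -2, 2, the best is 2 at Z. Subgame-perfect outcome: (Low, Z) with payoffs (8, 2).

2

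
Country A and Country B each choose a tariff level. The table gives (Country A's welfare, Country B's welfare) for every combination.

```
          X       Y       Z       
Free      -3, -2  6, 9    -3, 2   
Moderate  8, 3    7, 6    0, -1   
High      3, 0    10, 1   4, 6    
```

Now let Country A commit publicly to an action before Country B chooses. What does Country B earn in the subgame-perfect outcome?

6

Solve by backward induction (Country A leads).
- Free: BR = Y, leader payoff 6.
- Moderate: BR = Y, leader payoff 7.
- High: BR = Z, leader payoff 4.
Country A's induced payoffs are 6, 7, 4, so Country A commits to Moderate. Subgame-perfect outcome: (Moderate, Y) with payoffs (7, 6).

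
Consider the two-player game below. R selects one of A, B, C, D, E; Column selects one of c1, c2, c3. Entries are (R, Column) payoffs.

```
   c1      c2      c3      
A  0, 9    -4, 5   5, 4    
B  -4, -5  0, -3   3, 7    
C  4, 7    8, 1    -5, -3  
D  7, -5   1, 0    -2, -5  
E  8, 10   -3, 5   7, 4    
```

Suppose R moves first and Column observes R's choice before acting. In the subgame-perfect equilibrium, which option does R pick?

Solve by backward induction (R leads).
- A: BR = c1, leader payoff 0.
- B: BR = c3, leader payoff 3.
- C: BR = c1, leader payoff 4.
- D: BR = c2, leader payoff 1.
- E: BR = c1, leader payoff 8.
Among 0, 3, 4, 1, 8, the best is 8 at E. Subgame-perfect outcome: (E, c1) with payoffs (8, 10).

E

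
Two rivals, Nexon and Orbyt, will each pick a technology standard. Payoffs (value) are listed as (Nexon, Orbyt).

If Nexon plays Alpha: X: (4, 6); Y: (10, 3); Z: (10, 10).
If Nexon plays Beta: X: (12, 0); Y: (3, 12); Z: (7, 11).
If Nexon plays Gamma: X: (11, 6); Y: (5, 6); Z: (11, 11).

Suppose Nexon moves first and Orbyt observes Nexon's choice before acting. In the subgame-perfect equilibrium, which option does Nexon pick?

Backward induction with Nexon moving first.
- Alpha: BR = Z, leader payoff 10.
- Beta: BR = Y, leader payoff 3.
- Gamma: BR = Z, leader payoff 11.
Maximizing over 10, 3, 11, Nexon chooses Gamma. Subgame-perfect outcome: (Gamma, Z) with payoffs (11, 11).

Gamma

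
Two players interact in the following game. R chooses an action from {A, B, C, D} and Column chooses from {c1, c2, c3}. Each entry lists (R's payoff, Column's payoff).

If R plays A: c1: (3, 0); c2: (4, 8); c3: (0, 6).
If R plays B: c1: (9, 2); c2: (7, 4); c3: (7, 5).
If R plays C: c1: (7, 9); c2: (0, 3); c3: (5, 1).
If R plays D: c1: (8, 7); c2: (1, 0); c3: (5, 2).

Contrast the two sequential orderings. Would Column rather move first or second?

second

If R leads: Column's best replies are A→c2, B→c3, C→c1, D→c1; R's induced payoffs 4, 7, 7, 8; outcome (D, c1), payoffs (8, 7).
If Column leads: R's best replies are c1→B, c2→B, c3→B; Column's induced payoffs 2, 4, 5; outcome (B, c3), payoffs (7, 5).
Column gets 5 moving first and 7 moving second, so Column prefers to move second.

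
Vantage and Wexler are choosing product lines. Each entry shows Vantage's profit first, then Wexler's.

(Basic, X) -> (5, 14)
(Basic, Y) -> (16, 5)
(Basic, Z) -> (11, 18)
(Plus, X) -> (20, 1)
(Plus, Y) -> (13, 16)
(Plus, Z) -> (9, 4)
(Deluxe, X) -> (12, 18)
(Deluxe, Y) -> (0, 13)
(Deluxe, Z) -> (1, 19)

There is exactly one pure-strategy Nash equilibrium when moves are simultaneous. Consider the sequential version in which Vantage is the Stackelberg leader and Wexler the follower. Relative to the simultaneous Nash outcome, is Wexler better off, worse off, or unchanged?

worse off

Wexler best-responds to each possible Vantage move:
- Basic: BR = Z, leader payoff 11.
- Plus: BR = Y, leader payoff 13.
- Deluxe: BR = Z, leader payoff 1.
Among 11, 13, 1, the best is 13 at Plus. Subgame-perfect outcome: (Plus, Y) with payoffs (13, 16).
Now find the simultaneous Nash equilibrium.
Vantage's best replies: X→Plus; Y→Basic; Z→Basic.
Wexler's best replies: Basic→Z; Plus→Y; Deluxe→Z.
Only (Basic, Z) has each player best-responding; Nash payoffs (11, 18).
Wexler earns 16 sequentially versus 18 at the Nash outcome: worse off.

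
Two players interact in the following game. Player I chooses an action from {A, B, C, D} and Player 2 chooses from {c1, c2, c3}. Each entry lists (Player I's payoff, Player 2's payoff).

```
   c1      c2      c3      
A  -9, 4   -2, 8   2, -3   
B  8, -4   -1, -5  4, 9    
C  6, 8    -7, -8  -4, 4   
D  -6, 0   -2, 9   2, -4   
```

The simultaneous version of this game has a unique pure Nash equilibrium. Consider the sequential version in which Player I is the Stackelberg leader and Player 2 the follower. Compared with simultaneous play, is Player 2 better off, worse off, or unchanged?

worse off

Player 2 best-responds to each possible Player I move:
- A → Player 2 plays c2 (best of 4, 8, -3); Player I gets -2.
- B → Player 2 plays c3 (best of -4, -5, 9); Player I gets 4.
- C → Player 2 plays c1 (best of 8, -8, 4); Player I gets 6.
- D → Player 2 plays c2 (best of 0, 9, -4); Player I gets -2.
Maximizing over -2, 4, 6, -2, Player I chooses C. Subgame-perfect outcome: (C, c1) with payoffs (6, 8).
Now find the simultaneous Nash equilibrium.
Player I's best replies: c1→B; c2→B; c3→B.
Player 2's best replies: A→c2; B→c3; C→c1; D→c2.
The unique mutual best reply is (B, c3), giving (4, 9).
Player 2 earns 8 sequentially versus 9 at the Nash outcome: worse off.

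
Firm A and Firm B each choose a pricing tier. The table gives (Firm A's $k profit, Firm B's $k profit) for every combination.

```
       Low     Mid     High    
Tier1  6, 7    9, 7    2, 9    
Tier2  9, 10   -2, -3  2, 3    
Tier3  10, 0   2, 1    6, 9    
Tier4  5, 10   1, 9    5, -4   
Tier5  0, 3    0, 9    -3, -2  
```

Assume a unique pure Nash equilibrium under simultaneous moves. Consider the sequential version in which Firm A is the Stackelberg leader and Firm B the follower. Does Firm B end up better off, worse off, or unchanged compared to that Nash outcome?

better off

Solve by backward induction (Firm A leads).
- Tier1: Firm B compares 7, 7, 9 and picks High; Firm A would get 2.
- Tier2: Firm B compares 10, -3, 3 and picks Low; Firm A would get 9.
- Tier3: Firm B compares 0, 1, 9 and picks High; Firm A would get 6.
- Tier4: Firm B compares 10, 9, -4 and picks Low; Firm A would get 5.
- Tier5: Firm B compares 3, 9, -2 and picks Mid; Firm A would get 0.
Maximizing over 2, 9, 6, 5, 0, Firm A chooses Tier2. Subgame-perfect outcome: (Tier2, Low) with payoffs (9, 10).
For the simultaneous game, intersect best replies.
Firm A's best replies: Low→Tier3; Mid→Tier1; High→Tier3.
Firm B's best replies: Tier1→High; Tier2→Low; Tier3→High; Tier4→Low; Tier5→Mid.
The unique mutual best reply is (Tier3, High), giving (6, 9).
Firm B earns 10 sequentially versus 9 at the Nash outcome: better off.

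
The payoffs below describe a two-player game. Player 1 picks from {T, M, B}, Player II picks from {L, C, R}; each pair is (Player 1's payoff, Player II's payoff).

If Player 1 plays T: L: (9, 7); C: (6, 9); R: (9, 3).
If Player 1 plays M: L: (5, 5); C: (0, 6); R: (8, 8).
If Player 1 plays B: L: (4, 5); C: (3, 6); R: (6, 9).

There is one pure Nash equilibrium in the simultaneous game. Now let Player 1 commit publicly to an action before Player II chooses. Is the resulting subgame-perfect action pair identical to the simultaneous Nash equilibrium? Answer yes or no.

no

Work backward from Player II's decision.
- T: Player II compares 7, 9, 3 and picks C; Player 1 would get 6.
- M: Player II compares 5, 6, 8 and picks R; Player 1 would get 8.
- B: Player II compares 5, 6, 9 and picks R; Player 1 would get 6.
Player 1's induced payoffs are 6, 8, 6, so Player 1 commits to M. Subgame-perfect outcome: (M, R) with payoffs (8, 8).
Now find the simultaneous Nash equilibrium.
Player 1's best replies: L→T; C→T; R→T.
Player II's best replies: T→C; M→R; B→R.
Only (T, C) has each player best-responding; Nash payoffs (6, 9).
Sequential outcome (M, R) differs from the Nash profile (T, C).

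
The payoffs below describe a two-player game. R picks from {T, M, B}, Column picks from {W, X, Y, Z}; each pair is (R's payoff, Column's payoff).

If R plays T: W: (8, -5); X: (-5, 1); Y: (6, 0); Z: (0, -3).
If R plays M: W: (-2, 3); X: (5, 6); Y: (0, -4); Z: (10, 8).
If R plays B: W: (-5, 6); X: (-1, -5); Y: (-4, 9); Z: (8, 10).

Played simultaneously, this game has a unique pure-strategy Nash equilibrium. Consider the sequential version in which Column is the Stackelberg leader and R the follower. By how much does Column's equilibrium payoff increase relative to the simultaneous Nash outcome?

0

Backward induction with Column moving first.
- W: R compares 8, -2, -5 and picks T; Column would get -5.
- X: R compares -5, 5, -1 and picks M; Column would get 6.
- Y: R compares 6, 0, -4 and picks T; Column would get 0.
- Z: R compares 0, 10, 8 and picks M; Column would get 8.
Maximizing over -5, 6, 0, 8, Column chooses Z. Subgame-perfect outcome: (M, Z) with payoffs (10, 8).
Under simultaneous play:
R's best replies: W→T; X→M; Y→T; Z→M.
Column's best replies: T→X; M→Z; B→Z.
Only (M, Z) has each player best-responding; Nash payoffs (10, 8).
Column's commitment gain: 8 − 8 = 0.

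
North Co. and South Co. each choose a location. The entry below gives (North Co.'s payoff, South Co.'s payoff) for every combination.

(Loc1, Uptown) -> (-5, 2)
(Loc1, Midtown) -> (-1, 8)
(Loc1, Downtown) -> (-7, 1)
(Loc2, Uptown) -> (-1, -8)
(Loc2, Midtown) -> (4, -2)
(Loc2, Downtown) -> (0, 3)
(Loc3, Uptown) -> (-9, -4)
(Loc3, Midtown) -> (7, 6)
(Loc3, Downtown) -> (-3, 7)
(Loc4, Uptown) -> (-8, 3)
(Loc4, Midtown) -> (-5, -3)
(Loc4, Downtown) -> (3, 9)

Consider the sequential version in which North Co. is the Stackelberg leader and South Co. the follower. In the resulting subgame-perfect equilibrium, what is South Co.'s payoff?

9

South Co. best-responds to each possible North Co. move:
- Loc1: South Co. compares 2, 8, 1 and picks Midtown; North Co. would get -1.
- Loc2: South Co. compares -8, -2, 3 and picks Downtown; North Co. would get 0.
- Loc3: South Co. compares -4, 6, 7 and picks Downtown; North Co. would get -3.
- Loc4: South Co. compares 3, -3, 9 and picks Downtown; North Co. would get 3.
Among -1, 0, -3, 3, the best is 3 at Loc4. Subgame-perfect outcome: (Loc4, Downtown) with payoffs (3, 9).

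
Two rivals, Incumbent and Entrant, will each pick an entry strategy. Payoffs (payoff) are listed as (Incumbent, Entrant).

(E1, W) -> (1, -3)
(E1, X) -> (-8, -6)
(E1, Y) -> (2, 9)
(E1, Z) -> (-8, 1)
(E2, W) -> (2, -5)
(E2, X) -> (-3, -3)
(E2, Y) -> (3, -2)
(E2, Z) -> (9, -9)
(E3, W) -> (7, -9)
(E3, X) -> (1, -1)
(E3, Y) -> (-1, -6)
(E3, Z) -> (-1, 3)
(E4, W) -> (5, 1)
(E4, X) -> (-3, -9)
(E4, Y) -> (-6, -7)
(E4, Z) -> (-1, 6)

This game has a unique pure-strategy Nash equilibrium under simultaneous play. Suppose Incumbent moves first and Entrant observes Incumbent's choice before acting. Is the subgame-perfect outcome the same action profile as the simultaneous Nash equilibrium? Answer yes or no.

Solve by backward induction (Incumbent leads).
- E1: BR = Y, leader payoff 2.
- E2: BR = Y, leader payoff 3.
- E3: BR = Z, leader payoff -1.
- E4: BR = Z, leader payoff -1.
Incumbent's induced payoffs are 2, 3, -1, -1, so Incumbent commits to E2. Subgame-perfect outcome: (E2, Y) with payoffs (3, -2).
Now find the simultaneous Nash equilibrium.
Incumbent's best replies: W→E3; X→E3; Y→E2; Z→E2.
Entrant's best replies: E1→Y; E2→Y; E3→Z; E4→Z.
Only (E2, Y) has each player best-responding; Nash payoffs (3, -2).
Sequential outcome (E2, Y) coincides with the Nash profile (E2, Y).

yes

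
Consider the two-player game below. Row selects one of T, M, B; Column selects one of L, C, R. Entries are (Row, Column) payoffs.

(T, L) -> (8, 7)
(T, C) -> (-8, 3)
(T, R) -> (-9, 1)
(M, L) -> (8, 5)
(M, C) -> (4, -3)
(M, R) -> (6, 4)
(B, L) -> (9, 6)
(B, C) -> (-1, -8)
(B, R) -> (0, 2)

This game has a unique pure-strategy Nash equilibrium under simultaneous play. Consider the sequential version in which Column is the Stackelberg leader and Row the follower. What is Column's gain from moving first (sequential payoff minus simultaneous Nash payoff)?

Solve by backward induction (Column leads).
- L → Row plays B (best of 8, 8, 9); Column gets 6.
- C → Row plays M (best of -8, 4, -1); Column gets -3.
- R → Row plays M (best of -9, 6, 0); Column gets 4.
Column's induced payoffs are 6, -3, 4, so Column commits to L. Subgame-perfect outcome: (B, L) with payoffs (9, 6).
Now find the simultaneous Nash equilibrium.
Row's best replies: L→B; C→M; R→M.
Column's best replies: T→L; M→L; B→L.
Only (B, L) has each player best-responding; Nash payoffs (9, 6).
Column's commitment gain: 6 − 6 = 0.

0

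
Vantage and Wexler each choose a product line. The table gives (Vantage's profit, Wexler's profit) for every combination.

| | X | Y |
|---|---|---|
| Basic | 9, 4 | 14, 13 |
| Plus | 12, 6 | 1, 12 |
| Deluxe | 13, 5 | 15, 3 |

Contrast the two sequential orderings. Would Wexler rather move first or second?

second

If Vantage leads: Wexler's best replies are Basic→Y, Plus→Y, Deluxe→X; Vantage's induced payoffs 14, 1, 13; outcome (Basic, Y), payoffs (14, 13).
If Wexler leads: Vantage's best replies are X→Deluxe, Y→Deluxe; Wexler's induced payoffs 5, 3; outcome (Deluxe, X), payoffs (13, 5).
Wexler gets 5 moving first and 13 moving second, so Wexler prefers to move second.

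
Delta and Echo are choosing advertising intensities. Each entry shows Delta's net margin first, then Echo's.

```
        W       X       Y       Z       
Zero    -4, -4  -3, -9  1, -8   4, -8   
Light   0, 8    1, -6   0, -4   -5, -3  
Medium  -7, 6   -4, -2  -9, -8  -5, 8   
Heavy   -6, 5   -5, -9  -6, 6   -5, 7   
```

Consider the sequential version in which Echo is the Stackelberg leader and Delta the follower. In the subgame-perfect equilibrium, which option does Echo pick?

Delta best-responds to each possible Echo move:
- W → Delta plays Light (best of -4, 0, -7, -6); Echo gets 8.
- X → Delta plays Light (best of -3, 1, -4, -5); Echo gets -6.
- Y → Delta plays Zero (best of 1, 0, -9, -6); Echo gets -8.
- Z → Delta plays Zero (best of 4, -5, -5, -5); Echo gets -8.
Maximizing over 8, -6, -8, -8, Echo chooses W. Subgame-perfect outcome: (Light, W) with payoffs (0, 8).

W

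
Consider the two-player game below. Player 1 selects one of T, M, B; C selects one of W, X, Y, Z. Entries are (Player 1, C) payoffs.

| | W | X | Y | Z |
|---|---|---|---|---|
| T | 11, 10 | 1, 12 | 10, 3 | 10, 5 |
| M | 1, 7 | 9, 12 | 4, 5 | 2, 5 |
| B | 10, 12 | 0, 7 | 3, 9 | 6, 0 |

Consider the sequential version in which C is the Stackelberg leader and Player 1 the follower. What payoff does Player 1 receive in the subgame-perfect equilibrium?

Backward induction with C moving first.
- W: Player 1 compares 11, 1, 10 and picks T; C would get 10.
- X: Player 1 compares 1, 9, 0 and picks M; C would get 12.
- Y: Player 1 compares 10, 4, 3 and picks T; C would get 3.
- Z: Player 1 compares 10, 2, 6 and picks T; C would get 5.
Among 10, 12, 3, 5, the best is 12 at X. Subgame-perfect outcome: (M, X) with payoffs (9, 12).

9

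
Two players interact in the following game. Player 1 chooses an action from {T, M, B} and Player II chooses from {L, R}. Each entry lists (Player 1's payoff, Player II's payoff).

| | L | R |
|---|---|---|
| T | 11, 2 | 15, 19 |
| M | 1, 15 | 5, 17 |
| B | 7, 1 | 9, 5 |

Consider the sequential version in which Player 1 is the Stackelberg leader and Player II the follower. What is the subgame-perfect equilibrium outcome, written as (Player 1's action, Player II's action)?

(T, R)

Solve by backward induction (Player 1 leads).
- T: BR = R, leader payoff 15.
- M: BR = R, leader payoff 5.
- B: BR = R, leader payoff 9.
Maximizing over 15, 5, 9, Player 1 chooses T. Subgame-perfect outcome: (T, R) with payoffs (15, 19).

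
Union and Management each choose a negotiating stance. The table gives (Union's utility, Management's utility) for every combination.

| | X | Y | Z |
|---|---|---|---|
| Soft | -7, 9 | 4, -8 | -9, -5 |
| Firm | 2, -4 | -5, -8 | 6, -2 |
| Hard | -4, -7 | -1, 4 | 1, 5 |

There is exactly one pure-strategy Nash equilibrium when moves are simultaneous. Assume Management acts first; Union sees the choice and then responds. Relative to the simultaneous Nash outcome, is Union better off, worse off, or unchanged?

unchanged

Backward induction with Management moving first.
- X: BR = Firm, leader payoff -4.
- Y: BR = Soft, leader payoff -8.
- Z: BR = Firm, leader payoff -2.
Maximizing over -4, -8, -2, Management chooses Z. Subgame-perfect outcome: (Firm, Z) with payoffs (6, -2).
For the simultaneous game, intersect best replies.
Union's best replies: X→Firm; Y→Soft; Z→Firm.
Management's best replies: Soft→X; Firm→Z; Hard→Z.
The unique mutual best reply is (Firm, Z), giving (6, -2).
Union earns 6 sequentially versus 6 at the Nash outcome: unchanged.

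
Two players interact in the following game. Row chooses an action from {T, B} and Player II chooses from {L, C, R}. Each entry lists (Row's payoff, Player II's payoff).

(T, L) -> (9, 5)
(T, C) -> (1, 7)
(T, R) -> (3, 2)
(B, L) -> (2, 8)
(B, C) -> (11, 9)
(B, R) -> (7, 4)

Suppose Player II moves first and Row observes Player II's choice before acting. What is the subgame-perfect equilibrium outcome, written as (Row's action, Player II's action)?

Backward induction with Player II moving first.
- L: BR = T, leader payoff 5.
- C: BR = B, leader payoff 9.
- R: BR = B, leader payoff 4.
Maximizing over 5, 9, 4, Player II chooses C. Subgame-perfect outcome: (B, C) with payoffs (11, 9).

(B, C)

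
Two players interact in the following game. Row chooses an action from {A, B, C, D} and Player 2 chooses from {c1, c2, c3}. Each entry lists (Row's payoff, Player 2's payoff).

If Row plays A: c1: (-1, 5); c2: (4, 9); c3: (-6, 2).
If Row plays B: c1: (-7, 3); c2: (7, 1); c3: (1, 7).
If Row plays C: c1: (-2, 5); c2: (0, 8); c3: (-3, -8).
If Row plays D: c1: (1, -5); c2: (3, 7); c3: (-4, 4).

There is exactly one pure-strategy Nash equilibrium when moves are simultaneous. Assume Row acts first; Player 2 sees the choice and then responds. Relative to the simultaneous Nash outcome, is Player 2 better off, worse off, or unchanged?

Backward induction with Row moving first.
- A: Player 2 compares 5, 9, 2 and picks c2; Row would get 4.
- B: Player 2 compares 3, 1, 7 and picks c3; Row would get 1.
- C: Player 2 compares 5, 8, -8 and picks c2; Row would get 0.
- D: Player 2 compares -5, 7, 4 and picks c2; Row would get 3.
Among 4, 1, 0, 3, the best is 4 at A. Subgame-perfect outcome: (A, c2) with payoffs (4, 9).
Now find the simultaneous Nash equilibrium.
Row's best replies: c1→D; c2→B; c3→B.
Player 2's best replies: A→c2; B→c3; C→c2; D→c2.
The unique mutual best reply is (B, c3), giving (1, 7).
Player 2 earns 9 sequentially versus 7 at the Nash outcome: better off.

better off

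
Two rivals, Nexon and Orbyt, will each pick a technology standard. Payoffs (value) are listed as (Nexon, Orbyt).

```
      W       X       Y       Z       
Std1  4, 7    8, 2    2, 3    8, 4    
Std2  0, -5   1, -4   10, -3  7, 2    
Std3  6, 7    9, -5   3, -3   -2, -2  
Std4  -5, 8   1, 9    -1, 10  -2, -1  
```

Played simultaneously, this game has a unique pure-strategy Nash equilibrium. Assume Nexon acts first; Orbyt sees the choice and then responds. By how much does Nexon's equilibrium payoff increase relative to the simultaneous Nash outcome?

Solve by backward induction (Nexon leads).
- Std1 → Orbyt plays W (best of 7, 2, 3, 4); Nexon gets 4.
- Std2 → Orbyt plays Z (best of -5, -4, -3, 2); Nexon gets 7.
- Std3 → Orbyt plays W (best of 7, -5, -3, -2); Nexon gets 6.
- Std4 → Orbyt plays Y (best of 8, 9, 10, -1); Nexon gets -1.
Nexon's induced payoffs are 4, 7, 6, -1, so Nexon commits to Std2. Subgame-perfect outcome: (Std2, Z) with payoffs (7, 2).
Under simultaneous play:
Nexon's best replies: W→Std3; X→Std3; Y→Std2; Z→Std1.
Orbyt's best replies: Std1→W; Std2→Z; Std3→W; Std4→Y.
The unique mutual best reply is (Std3, W), giving (6, 7).
Nexon's commitment gain: 7 − 6 = 1.

1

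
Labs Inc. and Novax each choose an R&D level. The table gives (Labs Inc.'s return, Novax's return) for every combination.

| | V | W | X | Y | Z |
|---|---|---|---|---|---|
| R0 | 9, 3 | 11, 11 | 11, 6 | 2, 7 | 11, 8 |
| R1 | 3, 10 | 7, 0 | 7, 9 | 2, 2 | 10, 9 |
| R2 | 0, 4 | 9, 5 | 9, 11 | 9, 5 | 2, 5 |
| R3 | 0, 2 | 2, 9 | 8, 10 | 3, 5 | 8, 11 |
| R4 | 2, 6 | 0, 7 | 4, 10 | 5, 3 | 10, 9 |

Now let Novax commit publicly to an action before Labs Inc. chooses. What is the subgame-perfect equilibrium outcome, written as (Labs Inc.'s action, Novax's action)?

(R0, W)

Backward induction with Novax moving first.
- V → Labs Inc. plays R0 (best of 9, 3, 0, 0, 2); Novax gets 3.
- W → Labs Inc. plays R0 (best of 11, 7, 9, 2, 0); Novax gets 11.
- X → Labs Inc. plays R0 (best of 11, 7, 9, 8, 4); Novax gets 6.
- Y → Labs Inc. plays R2 (best of 2, 2, 9, 3, 5); Novax gets 5.
- Z → Labs Inc. plays R0 (best of 11, 10, 2, 8, 10); Novax gets 8.
Among 3, 11, 6, 5, 8, the best is 11 at W. Subgame-perfect outcome: (R0, W) with payoffs (11, 11).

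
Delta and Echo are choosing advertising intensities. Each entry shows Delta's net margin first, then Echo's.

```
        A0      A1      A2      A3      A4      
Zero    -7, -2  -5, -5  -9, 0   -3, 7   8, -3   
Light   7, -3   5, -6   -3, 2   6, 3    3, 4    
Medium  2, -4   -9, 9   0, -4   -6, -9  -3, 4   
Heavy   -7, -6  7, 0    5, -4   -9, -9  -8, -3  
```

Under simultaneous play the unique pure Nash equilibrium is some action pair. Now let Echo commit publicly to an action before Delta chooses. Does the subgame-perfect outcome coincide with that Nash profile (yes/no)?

Delta best-responds to each possible Echo move:
- A0: BR = Light, leader payoff -3.
- A1: BR = Heavy, leader payoff 0.
- A2: BR = Heavy, leader payoff -4.
- A3: BR = Light, leader payoff 3.
- A4: BR = Zero, leader payoff -3.
Maximizing over -3, 0, -4, 3, -3, Echo chooses A3. Subgame-perfect outcome: (Light, A3) with payoffs (6, 3).
For the simultaneous game, intersect best replies.
Delta's best replies: A0→Light; A1→Heavy; A2→Heavy; A3→Light; A4→Zero.
Echo's best replies: Zero→A3; Light→A4; Medium→A1; Heavy→A1.
The unique mutual best reply is (Heavy, A1), giving (7, 0).
Sequential outcome (Light, A3) differs from the Nash profile (Heavy, A1).

no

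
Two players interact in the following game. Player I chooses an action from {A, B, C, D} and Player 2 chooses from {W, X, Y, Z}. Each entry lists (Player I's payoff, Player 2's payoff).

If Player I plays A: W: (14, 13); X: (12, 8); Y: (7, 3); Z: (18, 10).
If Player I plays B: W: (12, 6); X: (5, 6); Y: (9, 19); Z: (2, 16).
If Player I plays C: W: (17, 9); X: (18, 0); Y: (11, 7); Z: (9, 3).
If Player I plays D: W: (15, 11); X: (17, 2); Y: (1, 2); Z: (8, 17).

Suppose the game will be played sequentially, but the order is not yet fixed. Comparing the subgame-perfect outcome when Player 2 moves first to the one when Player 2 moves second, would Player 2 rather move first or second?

first

If Player I leads: Player 2's best replies are A→W, B→Y, C→W, D→Z; Player I's induced payoffs 14, 9, 17, 8; outcome (C, W), payoffs (17, 9).
If Player 2 leads: Player I's best replies are W→C, X→C, Y→C, Z→A; Player 2's induced payoffs 9, 0, 7, 10; outcome (A, Z), payoffs (18, 10).
Player 2 gets 10 moving first and 9 moving second, so Player 2 prefers to move first.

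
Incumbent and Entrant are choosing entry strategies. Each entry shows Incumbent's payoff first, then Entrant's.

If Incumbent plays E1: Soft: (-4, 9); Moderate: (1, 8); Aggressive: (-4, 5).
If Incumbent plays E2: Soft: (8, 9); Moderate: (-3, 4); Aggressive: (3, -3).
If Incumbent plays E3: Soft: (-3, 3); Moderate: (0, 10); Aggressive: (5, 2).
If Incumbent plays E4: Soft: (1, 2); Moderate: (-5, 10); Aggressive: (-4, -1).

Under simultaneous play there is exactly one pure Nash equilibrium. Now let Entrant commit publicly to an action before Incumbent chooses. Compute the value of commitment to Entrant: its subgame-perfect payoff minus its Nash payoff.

0

Incumbent best-responds to each possible Entrant move:
- Soft: Incumbent compares -4, 8, -3, 1 and picks E2; Entrant would get 9.
- Moderate: Incumbent compares 1, -3, 0, -5 and picks E1; Entrant would get 8.
- Aggressive: Incumbent compares -4, 3, 5, -4 and picks E3; Entrant would get 2.
Entrant's induced payoffs are 9, 8, 2, so Entrant commits to Soft. Subgame-perfect outcome: (E2, Soft) with payoffs (8, 9).
Under simultaneous play:
Incumbent's best replies: Soft→E2; Moderate→E1; Aggressive→E3.
Entrant's best replies: E1→Soft; E2→Soft; E3→Moderate; E4→Moderate.
The unique mutual best reply is (E2, Soft), giving (8, 9).
Entrant's commitment gain: 9 − 9 = 0.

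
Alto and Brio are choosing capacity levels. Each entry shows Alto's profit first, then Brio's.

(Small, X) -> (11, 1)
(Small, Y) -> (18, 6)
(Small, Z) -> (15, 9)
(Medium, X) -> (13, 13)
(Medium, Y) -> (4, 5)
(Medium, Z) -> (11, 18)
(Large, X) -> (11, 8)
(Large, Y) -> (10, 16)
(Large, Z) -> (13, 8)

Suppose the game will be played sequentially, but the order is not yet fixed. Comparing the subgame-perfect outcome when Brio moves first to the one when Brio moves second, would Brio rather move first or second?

first

If Alto leads: Brio's best replies are Small→Z, Medium→Z, Large→Y; Alto's induced payoffs 15, 11, 10; outcome (Small, Z), payoffs (15, 9).
If Brio leads: Alto's best replies are X→Medium, Y→Small, Z→Small; Brio's induced payoffs 13, 6, 9; outcome (Medium, X), payoffs (13, 13).
Brio gets 13 moving first and 9 moving second, so Brio prefers to move first.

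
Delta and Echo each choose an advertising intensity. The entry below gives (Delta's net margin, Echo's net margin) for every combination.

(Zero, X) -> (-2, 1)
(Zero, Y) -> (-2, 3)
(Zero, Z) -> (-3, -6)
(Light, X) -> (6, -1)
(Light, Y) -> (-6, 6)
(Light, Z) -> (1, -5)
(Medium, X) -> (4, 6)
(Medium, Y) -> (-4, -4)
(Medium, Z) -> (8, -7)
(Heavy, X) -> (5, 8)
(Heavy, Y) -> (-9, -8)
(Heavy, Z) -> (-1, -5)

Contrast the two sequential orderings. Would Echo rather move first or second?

If Delta leads: Echo's best replies are Zero→Y, Light→Y, Medium→X, Heavy→X; Delta's induced payoffs -2, -6, 4, 5; outcome (Heavy, X), payoffs (5, 8).
If Echo leads: Delta's best replies are X→Light, Y→Zero, Z→Medium; Echo's induced payoffs -1, 3, -7; outcome (Zero, Y), payoffs (-2, 3).
Echo gets 3 moving first and 8 moving second, so Echo prefers to move second.

second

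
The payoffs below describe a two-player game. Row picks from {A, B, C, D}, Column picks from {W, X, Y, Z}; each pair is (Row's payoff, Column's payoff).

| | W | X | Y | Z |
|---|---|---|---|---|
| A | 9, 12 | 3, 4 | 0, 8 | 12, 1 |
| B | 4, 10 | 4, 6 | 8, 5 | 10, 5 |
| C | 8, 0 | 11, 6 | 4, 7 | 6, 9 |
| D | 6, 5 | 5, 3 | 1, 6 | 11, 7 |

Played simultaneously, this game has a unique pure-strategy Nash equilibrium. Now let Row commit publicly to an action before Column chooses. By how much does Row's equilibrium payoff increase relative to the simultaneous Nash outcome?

2

Solve by backward induction (Row leads).
- A: BR = W, leader payoff 9.
- B: BR = W, leader payoff 4.
- C: BR = Z, leader payoff 6.
- D: BR = Z, leader payoff 11.
Among 9, 4, 6, 11, the best is 11 at D. Subgame-perfect outcome: (D, Z) with payoffs (11, 7).
For the simultaneous game, intersect best replies.
Row's best replies: W→A; X→C; Y→B; Z→A.
Column's best replies: A→W; B→W; C→Z; D→Z.
Only (A, W) has each player best-responding; Nash payoffs (9, 12).
Row's commitment gain: 11 − 9 = 2.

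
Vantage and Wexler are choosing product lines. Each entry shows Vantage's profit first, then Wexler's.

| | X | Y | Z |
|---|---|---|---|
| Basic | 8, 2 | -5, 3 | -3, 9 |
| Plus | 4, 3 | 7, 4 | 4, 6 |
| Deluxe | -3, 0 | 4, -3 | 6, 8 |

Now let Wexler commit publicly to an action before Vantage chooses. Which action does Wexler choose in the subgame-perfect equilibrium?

Backward induction with Wexler moving first.
- X: Vantage compares 8, 4, -3 and picks Basic; Wexler would get 2.
- Y: Vantage compares -5, 7, 4 and picks Plus; Wexler would get 4.
- Z: Vantage compares -3, 4, 6 and picks Deluxe; Wexler would get 8.
Wexler's induced payoffs are 2, 4, 8, so Wexler commits to Z. Subgame-perfect outcome: (Deluxe, Z) with payoffs (6, 8).

Z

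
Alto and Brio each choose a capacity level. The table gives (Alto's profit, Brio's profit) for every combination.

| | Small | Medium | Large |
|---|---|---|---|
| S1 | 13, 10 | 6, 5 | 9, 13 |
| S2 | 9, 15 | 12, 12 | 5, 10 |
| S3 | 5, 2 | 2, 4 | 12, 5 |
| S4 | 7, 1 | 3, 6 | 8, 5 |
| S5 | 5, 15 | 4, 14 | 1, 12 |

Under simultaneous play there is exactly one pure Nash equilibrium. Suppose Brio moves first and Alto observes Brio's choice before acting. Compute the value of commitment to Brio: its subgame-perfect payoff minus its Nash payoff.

7

Backward induction with Brio moving first.
- Small: Alto compares 13, 9, 5, 7, 5 and picks S1; Brio would get 10.
- Medium: Alto compares 6, 12, 2, 3, 4 and picks S2; Brio would get 12.
- Large: Alto compares 9, 5, 12, 8, 1 and picks S3; Brio would get 5.
Maximizing over 10, 12, 5, Brio chooses Medium. Subgame-perfect outcome: (S2, Medium) with payoffs (12, 12).
For the simultaneous game, intersect best replies.
Alto's best replies: Small→S1; Medium→S2; Large→S3.
Brio's best replies: S1→Large; S2→Small; S3→Large; S4→Medium; S5→Small.
The unique mutual best reply is (S3, Large), giving (12, 5).
Brio's commitment gain: 12 − 5 = 7.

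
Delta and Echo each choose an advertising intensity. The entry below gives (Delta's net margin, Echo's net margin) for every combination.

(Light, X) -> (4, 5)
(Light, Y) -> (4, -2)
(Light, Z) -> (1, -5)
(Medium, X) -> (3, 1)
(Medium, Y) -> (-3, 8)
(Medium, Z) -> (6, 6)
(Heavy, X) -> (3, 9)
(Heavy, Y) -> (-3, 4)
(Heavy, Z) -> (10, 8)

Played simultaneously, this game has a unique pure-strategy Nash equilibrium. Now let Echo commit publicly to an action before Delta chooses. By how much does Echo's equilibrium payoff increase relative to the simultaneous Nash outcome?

3

Work backward from Delta's decision.
- X: Delta compares 4, 3, 3 and picks Light; Echo would get 5.
- Y: Delta compares 4, -3, -3 and picks Light; Echo would get -2.
- Z: Delta compares 1, 6, 10 and picks Heavy; Echo would get 8.
Maximizing over 5, -2, 8, Echo chooses Z. Subgame-perfect outcome: (Heavy, Z) with payoffs (10, 8).
Under simultaneous play:
Delta's best replies: X→Light; Y→Light; Z→Heavy.
Echo's best replies: Light→X; Medium→Y; Heavy→X.
The unique mutual best reply is (Light, X), giving (4, 5).
Echo's commitment gain: 8 − 5 = 3.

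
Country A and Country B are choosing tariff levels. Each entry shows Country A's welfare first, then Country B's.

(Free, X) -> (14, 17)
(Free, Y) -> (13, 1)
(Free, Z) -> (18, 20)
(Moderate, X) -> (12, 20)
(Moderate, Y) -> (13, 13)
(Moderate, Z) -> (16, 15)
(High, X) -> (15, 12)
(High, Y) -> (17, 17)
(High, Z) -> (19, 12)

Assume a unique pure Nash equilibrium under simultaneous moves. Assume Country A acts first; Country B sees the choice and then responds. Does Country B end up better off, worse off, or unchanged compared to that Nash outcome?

better off

Country B best-responds to each possible Country A move:
- Free: Country B compares 17, 1, 20 and picks Z; Country A would get 18.
- Moderate: Country B compares 20, 13, 15 and picks X; Country A would get 12.
- High: Country B compares 12, 17, 12 and picks Y; Country A would get 17.
Among 18, 12, 17, the best is 18 at Free. Subgame-perfect outcome: (Free, Z) with payoffs (18, 20).
For the simultaneous game, intersect best replies.
Country A's best replies: X→High; Y→High; Z→High.
Country B's best replies: Free→Z; Moderate→X; High→Y.
Only (High, Y) has each player best-responding; Nash payoffs (17, 17).
Country B earns 20 sequentially versus 17 at the Nash outcome: better off.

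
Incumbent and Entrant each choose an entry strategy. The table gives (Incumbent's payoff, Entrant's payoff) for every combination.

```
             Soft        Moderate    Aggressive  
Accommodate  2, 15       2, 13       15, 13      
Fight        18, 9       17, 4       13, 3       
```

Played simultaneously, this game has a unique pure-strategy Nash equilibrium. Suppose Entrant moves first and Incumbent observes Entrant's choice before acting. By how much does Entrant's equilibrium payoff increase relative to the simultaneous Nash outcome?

Solve by backward induction (Entrant leads).
- Soft: Incumbent compares 2, 18 and picks Fight; Entrant would get 9.
- Moderate: Incumbent compares 2, 17 and picks Fight; Entrant would get 4.
- Aggressive: Incumbent compares 15, 13 and picks Accommodate; Entrant would get 13.
Maximizing over 9, 4, 13, Entrant chooses Aggressive. Subgame-perfect outcome: (Accommodate, Aggressive) with payoffs (15, 13).
Under simultaneous play:
Incumbent's best replies: Soft→Fight; Moderate→Fight; Aggressive→Accommodate.
Entrant's best replies: Accommodate→Soft; Fight→Soft.
Only (Fight, Soft) has each player best-responding; Nash payoffs (18, 9).
Entrant's commitment gain: 13 − 9 = 4.

4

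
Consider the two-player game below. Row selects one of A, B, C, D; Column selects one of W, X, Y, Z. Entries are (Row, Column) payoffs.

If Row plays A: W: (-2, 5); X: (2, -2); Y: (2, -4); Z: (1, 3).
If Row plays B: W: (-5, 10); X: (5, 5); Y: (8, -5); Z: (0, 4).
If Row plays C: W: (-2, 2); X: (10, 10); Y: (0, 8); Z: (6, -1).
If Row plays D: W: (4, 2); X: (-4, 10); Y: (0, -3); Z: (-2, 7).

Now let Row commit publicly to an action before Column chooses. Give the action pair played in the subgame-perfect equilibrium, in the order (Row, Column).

Work backward from Column's decision.
- A: BR = W, leader payoff -2.
- B: BR = W, leader payoff -5.
- C: BR = X, leader payoff 10.
- D: BR = X, leader payoff -4.
Among -2, -5, 10, -4, the best is 10 at C. Subgame-perfect outcome: (C, X) with payoffs (10, 10).

(C, X)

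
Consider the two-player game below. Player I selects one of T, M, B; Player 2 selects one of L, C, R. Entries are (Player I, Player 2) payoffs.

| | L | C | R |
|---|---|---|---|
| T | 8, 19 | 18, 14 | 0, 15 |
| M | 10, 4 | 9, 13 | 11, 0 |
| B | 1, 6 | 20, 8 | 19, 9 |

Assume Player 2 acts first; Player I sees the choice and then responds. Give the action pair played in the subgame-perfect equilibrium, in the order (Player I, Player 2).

Backward induction with Player 2 moving first.
- L: Player I compares 8, 10, 1 and picks M; Player 2 would get 4.
- C: Player I compares 18, 9, 20 and picks B; Player 2 would get 8.
- R: Player I compares 0, 11, 19 and picks B; Player 2 would get 9.
Among 4, 8, 9, the best is 9 at R. Subgame-perfect outcome: (B, R) with payoffs (19, 9).

(B, R)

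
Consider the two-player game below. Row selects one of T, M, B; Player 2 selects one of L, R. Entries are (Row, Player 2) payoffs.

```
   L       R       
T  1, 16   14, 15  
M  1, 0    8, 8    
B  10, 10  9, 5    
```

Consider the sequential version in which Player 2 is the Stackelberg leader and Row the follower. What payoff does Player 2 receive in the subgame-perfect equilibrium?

15

Work backward from Row's decision.
- L → Row plays B (best of 1, 1, 10); Player 2 gets 10.
- R → Row plays T (best of 14, 8, 9); Player 2 gets 15.
Among 10, 15, the best is 15 at R. Subgame-perfect outcome: (T, R) with payoffs (14, 15).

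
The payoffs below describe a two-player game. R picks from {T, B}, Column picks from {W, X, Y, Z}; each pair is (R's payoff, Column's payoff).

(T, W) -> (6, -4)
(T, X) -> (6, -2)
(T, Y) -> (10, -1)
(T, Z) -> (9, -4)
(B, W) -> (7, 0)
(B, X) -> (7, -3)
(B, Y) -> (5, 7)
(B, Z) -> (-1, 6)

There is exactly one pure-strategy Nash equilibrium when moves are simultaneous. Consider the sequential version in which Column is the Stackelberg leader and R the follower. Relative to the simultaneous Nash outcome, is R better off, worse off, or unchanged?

Solve by backward induction (Column leads).
- W: R compares 6, 7 and picks B; Column would get 0.
- X: R compares 6, 7 and picks B; Column would get -3.
- Y: R compares 10, 5 and picks T; Column would get -1.
- Z: R compares 9, -1 and picks T; Column would get -4.
Maximizing over 0, -3, -1, -4, Column chooses W. Subgame-perfect outcome: (B, W) with payoffs (7, 0).
Now find the simultaneous Nash equilibrium.
R's best replies: W→B; X→B; Y→T; Z→T.
Column's best replies: T→Y; B→Y.
The unique mutual best reply is (T, Y), giving (10, -1).
R earns 7 sequentially versus 10 at the Nash outcome: worse off.

worse off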